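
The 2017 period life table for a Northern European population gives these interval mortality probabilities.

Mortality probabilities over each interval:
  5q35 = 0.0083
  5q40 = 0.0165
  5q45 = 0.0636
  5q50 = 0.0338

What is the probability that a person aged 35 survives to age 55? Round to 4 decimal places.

Survival from 35 to 55 is the product of surviving each interval: (1 − 0.0083) × (1 − 0.0165) × (1 − 0.0636) × (1 − 0.0338).
= 0.9917 × 0.9835 × 0.9364 × 0.9662 = 0.882436.

0.8824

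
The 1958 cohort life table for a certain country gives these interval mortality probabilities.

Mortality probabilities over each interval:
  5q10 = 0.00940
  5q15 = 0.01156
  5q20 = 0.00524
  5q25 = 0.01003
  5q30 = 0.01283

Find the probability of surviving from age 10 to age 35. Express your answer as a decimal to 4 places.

Survival from 10 to 35 is the product of surviving each interval: (1 − 0.00940) × (1 − 0.01156) × (1 − 0.00524) × (1 − 0.01003) × (1 − 0.01283).
= 0.99060 × 0.98844 × 0.99476 × 0.98997 × 0.98717 = 0.951877.

0.9519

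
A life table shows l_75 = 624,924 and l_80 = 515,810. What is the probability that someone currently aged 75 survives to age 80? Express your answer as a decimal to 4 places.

0.8254

The conditional survival probability is l_80/l_75 = 515,810/624,924 = 0.825396.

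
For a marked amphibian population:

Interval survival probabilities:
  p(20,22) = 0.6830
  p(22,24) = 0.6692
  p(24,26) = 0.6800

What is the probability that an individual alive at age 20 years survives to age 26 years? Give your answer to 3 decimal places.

Survival from 20 to 26 is the product of surviving each interval: 0.6830 × 0.6692 × 0.6800.
= 0.310803.

0.311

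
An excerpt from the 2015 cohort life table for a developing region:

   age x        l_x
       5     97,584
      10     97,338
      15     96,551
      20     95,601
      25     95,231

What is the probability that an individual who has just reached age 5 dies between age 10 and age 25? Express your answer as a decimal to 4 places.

0.0216

We want 5|15q5 = (l_10 − l_25)/l_5.
This is the probability of reaching 10 but not 25, conditional on being alive at 5: (l_10 − l_25) / l_5.
= (97,338 − 95,231) / 97,584 = 2,107 / 97,584 = 0.021592.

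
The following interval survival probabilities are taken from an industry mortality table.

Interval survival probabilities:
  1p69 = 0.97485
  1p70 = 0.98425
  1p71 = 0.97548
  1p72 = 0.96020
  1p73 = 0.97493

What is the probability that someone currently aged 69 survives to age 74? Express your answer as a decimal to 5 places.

5p69 = 0.97485 × 0.98425 × 0.97548 × 0.96020 × 0.97493.
= 0.876187.

0.87619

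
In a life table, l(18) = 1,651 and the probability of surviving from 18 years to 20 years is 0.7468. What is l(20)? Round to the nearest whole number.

1233

l(20) = l(18) × p = 1,651 × 0.7468 = 1233.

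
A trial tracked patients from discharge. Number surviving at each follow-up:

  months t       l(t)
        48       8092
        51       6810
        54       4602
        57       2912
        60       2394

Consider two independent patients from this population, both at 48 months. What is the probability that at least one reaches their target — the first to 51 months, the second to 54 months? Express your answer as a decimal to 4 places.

0.9317

p₁ = l(51)/l(48) = 6810/8092 = 0.841572; p₂ = l(54)/l(48) = 4602/8092 = 0.568710.
P(at least one) = 1 − (1−p₁)(1−p₂) = 1 − 0.158428 × 0.431290 = 0.931672.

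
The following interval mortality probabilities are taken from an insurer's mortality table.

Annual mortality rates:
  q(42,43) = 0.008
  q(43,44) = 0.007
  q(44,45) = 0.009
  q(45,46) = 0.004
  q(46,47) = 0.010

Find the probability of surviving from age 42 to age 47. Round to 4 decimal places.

0.9626

The overall survival probability is (1 − 0.008) × (1 − 0.007) × (1 − 0.009) × (1 − 0.004) × (1 − 0.010).
= 0.992 × 0.993 × 0.991 × 0.996 × 0.990 = 0.962563.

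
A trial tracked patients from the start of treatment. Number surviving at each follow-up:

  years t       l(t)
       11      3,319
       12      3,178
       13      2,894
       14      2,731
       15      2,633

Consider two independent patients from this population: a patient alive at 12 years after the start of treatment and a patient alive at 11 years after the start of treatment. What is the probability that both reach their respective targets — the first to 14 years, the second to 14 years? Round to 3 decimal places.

p₁ = l(14)/l(12) = 2,731/3,178 = 0.859346; p₂ = l(14)/l(11) = 2,731/3,319 = 0.822838.
P(both) = p₁ × p₂ = 0.859346 × 0.822838 = 0.707103.

0.707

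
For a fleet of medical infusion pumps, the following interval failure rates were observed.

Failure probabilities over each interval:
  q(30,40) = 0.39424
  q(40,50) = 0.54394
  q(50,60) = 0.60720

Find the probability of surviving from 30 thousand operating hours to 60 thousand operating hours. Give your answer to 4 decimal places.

0.1085

Survival from 30 to 60 is the product of surviving each interval: (1 − 0.39424) × (1 − 0.54394) × (1 − 0.60720).
= 0.60576 × 0.45606 × 0.39280 = 0.108516.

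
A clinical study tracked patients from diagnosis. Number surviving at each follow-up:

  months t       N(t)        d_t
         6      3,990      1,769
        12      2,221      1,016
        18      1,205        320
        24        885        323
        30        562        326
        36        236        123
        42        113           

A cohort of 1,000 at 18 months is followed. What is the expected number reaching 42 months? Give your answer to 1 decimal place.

93.8

The relevant probability is 113/1,205 = 0.093776.
Expected number = 1,000 × 0.093776 = 93.8.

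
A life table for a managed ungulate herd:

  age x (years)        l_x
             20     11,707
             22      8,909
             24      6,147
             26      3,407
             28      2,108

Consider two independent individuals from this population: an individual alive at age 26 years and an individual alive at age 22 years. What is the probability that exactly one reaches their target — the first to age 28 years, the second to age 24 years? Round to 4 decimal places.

p₁ = l_28/l_26 = 2,108/3,407 = 0.618726; p₂ = l_24/l_22 = 6,147/8,909 = 0.689976.
P(exactly one) = p₁(1−p₂) + (1−p₁)p₂ = 0.191820 + 0.263070 = 0.454890.

0.4549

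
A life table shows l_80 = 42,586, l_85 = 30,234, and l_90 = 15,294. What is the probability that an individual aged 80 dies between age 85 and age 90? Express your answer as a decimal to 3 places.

0.351

We want 5|5q80 = (l_85 − l_90)/l_80.
This is the probability of reaching 85 but not 90, conditional on being alive at 80: (l_85 − l_90) / l_80.
= (30,234 − 15,294) / 42,586 = 14,940 / 42,586 = 0.350820.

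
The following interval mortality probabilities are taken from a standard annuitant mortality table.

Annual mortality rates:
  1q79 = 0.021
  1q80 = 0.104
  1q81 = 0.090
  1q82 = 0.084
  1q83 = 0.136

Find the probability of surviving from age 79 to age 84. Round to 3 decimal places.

Survival from 79 to 84 is the product of surviving each interval: (1 − 0.021) × (1 − 0.104) × (1 − 0.090) × (1 − 0.084) × (1 − 0.136).
= 0.979 × 0.896 × 0.910 × 0.916 × 0.864 = 0.631744.

0.632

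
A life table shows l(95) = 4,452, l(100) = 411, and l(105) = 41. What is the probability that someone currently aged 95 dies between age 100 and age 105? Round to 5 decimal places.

This is the probability of reaching 100 but not 105, conditional on being alive at 95: (l(100) − l(105)) / l(95).
= (411 − 41) / 4,452 = 370 / 4,452 = 0.083109.

0.08311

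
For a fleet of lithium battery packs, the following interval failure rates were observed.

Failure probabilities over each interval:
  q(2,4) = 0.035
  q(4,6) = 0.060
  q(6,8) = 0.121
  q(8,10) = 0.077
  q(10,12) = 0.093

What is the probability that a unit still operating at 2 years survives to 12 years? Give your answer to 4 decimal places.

P(survive 2→12) = (1 − 0.035) × (1 − 0.060) × (1 − 0.121) × (1 − 0.077) × (1 − 0.093).
= 0.965 × 0.940 × 0.879 × 0.923 × 0.907 = 0.667503.

0.6675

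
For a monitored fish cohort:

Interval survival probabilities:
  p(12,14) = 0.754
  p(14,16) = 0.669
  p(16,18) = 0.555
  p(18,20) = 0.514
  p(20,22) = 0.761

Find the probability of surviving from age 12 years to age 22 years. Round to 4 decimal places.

Survival from 12 to 22 is the product of surviving each interval: 0.754 × 0.669 × 0.555 × 0.514 × 0.761.
= 0.109506.

0.1095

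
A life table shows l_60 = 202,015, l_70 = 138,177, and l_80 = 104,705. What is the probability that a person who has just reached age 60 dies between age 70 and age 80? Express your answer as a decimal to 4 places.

We want 10|10q60 = (l_70 − l_80)/l_60.
This is the probability of reaching 70 but not 80, conditional on being alive at 60: (l_70 − l_80) / l_60.
= (138,177 − 104,705) / 202,015 = 33,472 / 202,015 = 0.165691.

0.1657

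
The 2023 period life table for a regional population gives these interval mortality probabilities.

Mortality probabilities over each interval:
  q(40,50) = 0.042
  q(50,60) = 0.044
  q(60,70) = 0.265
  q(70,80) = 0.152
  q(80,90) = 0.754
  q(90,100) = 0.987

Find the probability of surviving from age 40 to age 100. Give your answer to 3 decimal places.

The overall survival probability is (1 − 0.042) × (1 − 0.044) × (1 − 0.265) × (1 − 0.152) × (1 − 0.754) × (1 − 0.987).
= 0.958 × 0.956 × 0.735 × 0.848 × 0.246 × 0.013 = 0.001826.

0.002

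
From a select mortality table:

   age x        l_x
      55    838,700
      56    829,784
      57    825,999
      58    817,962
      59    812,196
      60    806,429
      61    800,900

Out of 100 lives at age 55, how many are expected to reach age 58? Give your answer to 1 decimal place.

97.5

The relevant probability is 817,962/838,700 = 0.975274.
Expected number = 100 × 0.975274 = 97.5.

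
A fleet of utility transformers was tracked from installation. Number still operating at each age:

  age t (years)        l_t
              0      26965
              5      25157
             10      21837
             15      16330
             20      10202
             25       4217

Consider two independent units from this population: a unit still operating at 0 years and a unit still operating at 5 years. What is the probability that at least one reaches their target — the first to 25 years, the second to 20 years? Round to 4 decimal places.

0.4985

p₁ = l_25/l_0 = 4217/26965 = 0.156388; p₂ = l_20/l_5 = 10202/25157 = 0.405533.
P(at least one) = 1 − (1−p₁)(1−p₂) = 1 − 0.843612 × 0.594467 = 0.498501.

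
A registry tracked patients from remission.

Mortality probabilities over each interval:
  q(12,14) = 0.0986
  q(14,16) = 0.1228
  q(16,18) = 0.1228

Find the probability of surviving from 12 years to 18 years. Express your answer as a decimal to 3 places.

P(survive 12→18) = (1 − 0.0986) × (1 − 0.1228) × (1 − 0.1228).
= 0.9014 × 0.8772 × 0.8772 = 0.693609.

0.694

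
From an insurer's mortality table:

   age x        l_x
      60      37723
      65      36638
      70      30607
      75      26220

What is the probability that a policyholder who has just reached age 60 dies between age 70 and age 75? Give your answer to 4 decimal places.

0.1163

We want 10|5q60 = (l_70 − l_75)/l_60.
This is the probability of reaching 70 but not 75, conditional on being alive at 60: (l_70 − l_75) / l_60.
= (30607 − 26220) / 37723 = 4387 / 37723 = 0.116295.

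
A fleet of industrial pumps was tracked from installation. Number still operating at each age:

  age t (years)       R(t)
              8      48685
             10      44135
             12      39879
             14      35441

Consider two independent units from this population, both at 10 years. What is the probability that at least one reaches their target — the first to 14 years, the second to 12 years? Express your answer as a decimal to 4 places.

0.9810

p₁ = R(14)/R(10) = 35441/44135 = 0.803013; p₂ = R(12)/R(10) = 39879/44135 = 0.903569.
P(at least one) = 1 − (1−p₁)(1−p₂) = 1 − 0.196987 × 0.096431 = 0.981004.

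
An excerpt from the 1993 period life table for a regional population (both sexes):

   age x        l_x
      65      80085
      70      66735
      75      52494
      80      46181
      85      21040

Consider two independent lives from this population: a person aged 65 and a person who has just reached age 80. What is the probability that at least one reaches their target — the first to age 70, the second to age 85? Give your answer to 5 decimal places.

p₁ = l_70/l_65 = 66735/80085 = 0.833302; p₂ = l_85/l_80 = 21040/46181 = 0.455599.
P(at least one) = 1 − (1−p₁)(1−p₂) = 1 − 0.166698 × 0.544401 = 0.909249.

0.90925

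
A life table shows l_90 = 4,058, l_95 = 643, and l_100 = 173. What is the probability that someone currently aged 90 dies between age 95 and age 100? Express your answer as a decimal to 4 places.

We want 5|5q90 = (l_95 − l_100)/l_90.
This is the probability of reaching 95 but not 100, conditional on being alive at 90: (l_95 − l_100) / l_90.
= (643 − 173) / 4,058 = 470 / 4,058 = 0.115821.

0.1158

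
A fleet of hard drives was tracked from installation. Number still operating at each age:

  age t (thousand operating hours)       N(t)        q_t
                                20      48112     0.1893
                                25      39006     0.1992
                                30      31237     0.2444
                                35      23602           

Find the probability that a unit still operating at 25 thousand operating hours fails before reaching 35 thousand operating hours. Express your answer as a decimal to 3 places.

0.395

P(fail before 35 | operational at 25) = 1 − N(35)/N(25) = 1 − 23602/39006 = (15404)/39006 = 0.394914.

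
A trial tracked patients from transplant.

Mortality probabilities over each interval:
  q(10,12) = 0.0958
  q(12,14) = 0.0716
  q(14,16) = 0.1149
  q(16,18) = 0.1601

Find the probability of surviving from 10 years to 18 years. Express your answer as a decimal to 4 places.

P(survive 10→18) = (1 − 0.0958) × (1 − 0.0716) × (1 − 0.1149) × (1 − 0.1601).
= 0.9042 × 0.9284 × 0.8851 × 0.8399 = 0.624050.

0.6241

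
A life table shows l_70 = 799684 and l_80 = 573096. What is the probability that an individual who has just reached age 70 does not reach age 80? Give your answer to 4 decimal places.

P(die before 80 | alive at 70) = 1 − l_80/l_70 = 1 − 573096/799684 = (226588)/799684 = 0.283347.

0.2833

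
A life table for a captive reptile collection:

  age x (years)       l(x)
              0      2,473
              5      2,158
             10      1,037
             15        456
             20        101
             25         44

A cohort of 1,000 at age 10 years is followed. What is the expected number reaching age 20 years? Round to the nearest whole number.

97

The relevant probability is 101/1,037 = 0.097396.
Expected number = 1,000 × 0.097396 = 97.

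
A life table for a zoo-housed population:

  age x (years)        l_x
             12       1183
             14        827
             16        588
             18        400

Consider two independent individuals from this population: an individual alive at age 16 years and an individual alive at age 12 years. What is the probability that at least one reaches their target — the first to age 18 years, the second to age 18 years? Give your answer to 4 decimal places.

0.7884

p₁ = l_18/l_16 = 400/588 = 0.680272; p₂ = l_18/l_12 = 400/1183 = 0.338123.
P(at least one) = 1 − (1−p₁)(1−p₂) = 1 − 0.319728 × 0.661877 = 0.788379.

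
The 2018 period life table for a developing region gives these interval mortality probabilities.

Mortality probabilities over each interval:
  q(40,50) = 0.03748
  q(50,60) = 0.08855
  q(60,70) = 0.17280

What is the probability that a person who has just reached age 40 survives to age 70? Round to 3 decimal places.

The overall survival probability is (1 − 0.03748) × (1 − 0.08855) × (1 − 0.17280).
= 0.96252 × 0.91145 × 0.82720 = 0.725693.

0.726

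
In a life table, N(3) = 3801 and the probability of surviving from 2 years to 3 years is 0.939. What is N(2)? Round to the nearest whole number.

N(2) = N(3) / p = 3801 / 0.939 = 4048.

4048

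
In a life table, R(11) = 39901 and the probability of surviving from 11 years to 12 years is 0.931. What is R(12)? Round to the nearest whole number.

37148

R(12) = R(11) × p = 39901 × 0.931 = 37148.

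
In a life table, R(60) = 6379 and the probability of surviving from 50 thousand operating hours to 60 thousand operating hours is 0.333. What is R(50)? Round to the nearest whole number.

R(50) = R(60) / p = 6379 / 0.333 = 19156.

19156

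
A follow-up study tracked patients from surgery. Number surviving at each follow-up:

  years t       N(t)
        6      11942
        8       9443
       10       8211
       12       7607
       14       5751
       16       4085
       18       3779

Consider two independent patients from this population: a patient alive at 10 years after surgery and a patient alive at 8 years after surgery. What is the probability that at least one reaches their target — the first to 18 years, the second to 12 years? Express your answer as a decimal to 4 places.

p₁ = N(18)/N(10) = 3779/8211 = 0.460236; p₂ = N(12)/N(8) = 7607/9443 = 0.805570.
P(at least one) = 1 − (1−p₁)(1−p₂) = 1 − 0.539764 × 0.194430 = 0.895054.

0.8951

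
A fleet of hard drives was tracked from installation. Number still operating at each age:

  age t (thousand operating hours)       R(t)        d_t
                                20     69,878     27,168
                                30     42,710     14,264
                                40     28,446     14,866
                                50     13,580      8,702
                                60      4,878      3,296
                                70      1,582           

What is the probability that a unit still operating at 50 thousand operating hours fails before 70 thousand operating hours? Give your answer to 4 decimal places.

P(fail before 70 | operational at 50) = 1 − R(70)/R(50) = 1 − 1,582/13,580 = (11,998)/13,580 = 0.883505.

0.8835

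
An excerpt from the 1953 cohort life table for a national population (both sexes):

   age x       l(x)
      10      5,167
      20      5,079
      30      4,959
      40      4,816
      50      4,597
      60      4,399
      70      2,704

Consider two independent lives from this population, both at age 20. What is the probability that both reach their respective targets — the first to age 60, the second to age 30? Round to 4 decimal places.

0.8457

p₁ = l(60)/l(20) = 4,399/5,079 = 0.866115; p₂ = l(30)/l(20) = 4,959/5,079 = 0.976373.
P(both) = p₁ × p₂ = 0.866115 × 0.976373 = 0.845651.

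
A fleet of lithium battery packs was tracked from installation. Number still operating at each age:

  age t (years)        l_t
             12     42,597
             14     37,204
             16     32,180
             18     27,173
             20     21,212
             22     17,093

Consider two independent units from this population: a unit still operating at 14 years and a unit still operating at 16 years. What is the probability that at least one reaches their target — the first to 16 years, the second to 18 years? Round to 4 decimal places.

0.9790

p₁ = l_16/l_14 = 32,180/37,204 = 0.864961; p₂ = l_18/l_16 = 27,173/32,180 = 0.844406.
P(at least one) = 1 − (1−p₁)(1−p₂) = 1 − 0.135039 × 0.155594 = 0.978989.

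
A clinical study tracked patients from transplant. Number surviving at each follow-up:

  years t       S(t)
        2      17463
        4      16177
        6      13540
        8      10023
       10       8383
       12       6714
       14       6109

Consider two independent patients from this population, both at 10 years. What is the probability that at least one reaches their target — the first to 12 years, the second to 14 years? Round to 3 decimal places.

0.946

p₁ = S(12)/S(10) = 6714/8383 = 0.800907; p₂ = S(14)/S(10) = 6109/8383 = 0.728737.
P(at least one) = 1 − (1−p₁)(1−p₂) = 1 − 0.199093 × 0.271263 = 0.945993.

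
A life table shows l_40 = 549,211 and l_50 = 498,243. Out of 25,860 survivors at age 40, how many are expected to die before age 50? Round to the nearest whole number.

2400

The relevant probability is 1 − 498,243/549,211 = 0.092802.
Expected number = 25,860 × 0.092802 = 2400.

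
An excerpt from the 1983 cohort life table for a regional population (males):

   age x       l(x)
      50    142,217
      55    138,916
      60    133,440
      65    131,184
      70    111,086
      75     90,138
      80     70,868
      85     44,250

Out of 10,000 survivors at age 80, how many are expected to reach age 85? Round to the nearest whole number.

The relevant probability is 44,250/70,868 = 0.624400.
Expected number = 10,000 × 0.624400 = 6244.

6244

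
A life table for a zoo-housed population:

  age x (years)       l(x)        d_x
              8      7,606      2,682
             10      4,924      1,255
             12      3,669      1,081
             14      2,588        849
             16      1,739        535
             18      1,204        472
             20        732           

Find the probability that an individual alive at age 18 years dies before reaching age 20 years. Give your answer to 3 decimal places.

P(die before 20 | alive at 18) = 1 − l(20)/l(18) = 1 − 732/1,204 = (472)/1,204 = 0.392027.

0.392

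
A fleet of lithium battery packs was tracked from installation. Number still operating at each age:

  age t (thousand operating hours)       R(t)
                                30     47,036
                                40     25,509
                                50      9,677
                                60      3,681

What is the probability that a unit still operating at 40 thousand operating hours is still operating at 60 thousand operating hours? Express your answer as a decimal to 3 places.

0.144

The conditional survival probability is R(60)/R(40) = 3,681/25,509 = 0.144302.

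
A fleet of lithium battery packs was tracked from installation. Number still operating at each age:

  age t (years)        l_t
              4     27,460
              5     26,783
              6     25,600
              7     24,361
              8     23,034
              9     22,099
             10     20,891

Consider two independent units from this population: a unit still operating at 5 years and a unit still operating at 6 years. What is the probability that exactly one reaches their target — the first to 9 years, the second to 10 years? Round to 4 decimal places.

0.2945

p₁ = l_9/l_5 = 22,099/26,783 = 0.825113; p₂ = l_10/l_6 = 20,891/25,600 = 0.816055.
P(exactly one) = p₁(1−p₂) + (1−p₁)p₂ = 0.151775 + 0.142717 = 0.294493.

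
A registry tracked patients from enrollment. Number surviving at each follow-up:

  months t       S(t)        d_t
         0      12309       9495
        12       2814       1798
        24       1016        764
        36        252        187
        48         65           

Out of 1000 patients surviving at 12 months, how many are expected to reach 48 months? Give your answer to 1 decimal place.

The relevant probability is 65/2814 = 0.023099.
Expected number = 1000 × 0.023099 = 23.1.

23.1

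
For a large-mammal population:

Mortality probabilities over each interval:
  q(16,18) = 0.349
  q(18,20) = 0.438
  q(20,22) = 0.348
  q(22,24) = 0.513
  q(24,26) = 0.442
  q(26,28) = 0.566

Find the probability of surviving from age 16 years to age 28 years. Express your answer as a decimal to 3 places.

0.028

P(survive 16→28) = (1 − 0.349) × (1 − 0.438) × (1 − 0.348) × (1 − 0.513) × (1 − 0.442) × (1 − 0.566).
= 0.651 × 0.562 × 0.652 × 0.487 × 0.558 × 0.434 = 0.028133.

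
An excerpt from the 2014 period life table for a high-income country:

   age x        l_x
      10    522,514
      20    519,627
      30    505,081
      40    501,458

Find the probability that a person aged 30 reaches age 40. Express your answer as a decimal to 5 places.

0.99283

The conditional survival probability is l_40/l_30 = 501,458/505,081 = 0.992827.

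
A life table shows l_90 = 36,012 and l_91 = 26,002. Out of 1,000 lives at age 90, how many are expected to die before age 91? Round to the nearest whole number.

278

The relevant probability is 1 − 26,002/36,012 = 0.277963.
Expected number = 1,000 × 0.277963 = 278.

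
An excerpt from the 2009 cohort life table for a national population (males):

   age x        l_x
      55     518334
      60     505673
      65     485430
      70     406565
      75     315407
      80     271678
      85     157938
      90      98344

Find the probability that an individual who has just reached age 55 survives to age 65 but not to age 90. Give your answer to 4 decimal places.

This is the probability of reaching 65 but not 90, conditional on being alive at 55: (l_65 − l_90) / l_55.
= (485430 − 98344) / 518334 = 387086 / 518334 = 0.746789.

0.7468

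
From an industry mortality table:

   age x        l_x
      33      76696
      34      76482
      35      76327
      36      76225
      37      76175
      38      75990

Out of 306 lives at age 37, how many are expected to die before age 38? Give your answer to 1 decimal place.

0.7

The relevant probability is 1 − 75990/76175 = 0.002429.
Expected number = 306 × 0.002429 = 0.7.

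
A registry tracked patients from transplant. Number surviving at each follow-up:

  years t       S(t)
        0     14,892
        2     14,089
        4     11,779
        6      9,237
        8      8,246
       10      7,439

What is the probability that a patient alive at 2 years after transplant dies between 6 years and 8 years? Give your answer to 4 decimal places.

0.0703

This is the probability of reaching 6 but not 8, conditional on being alive at 2: (S(6) − S(8)) / S(2).
= (9,237 − 8,246) / 14,089 = 991 / 14,089 = 0.070339.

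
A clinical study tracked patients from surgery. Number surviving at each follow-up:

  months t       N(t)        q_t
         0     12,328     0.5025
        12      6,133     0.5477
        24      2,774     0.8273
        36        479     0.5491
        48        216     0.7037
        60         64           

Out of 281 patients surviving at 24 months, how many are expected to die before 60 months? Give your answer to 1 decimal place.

274.5

The relevant probability is 1 − 64/2,774 = 0.976929.
Expected number = 281 × 0.976929 = 274.5.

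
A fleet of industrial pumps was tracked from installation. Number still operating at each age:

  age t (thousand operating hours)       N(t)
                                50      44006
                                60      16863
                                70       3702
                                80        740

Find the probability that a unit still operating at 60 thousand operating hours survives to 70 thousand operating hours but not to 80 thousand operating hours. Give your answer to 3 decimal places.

This is the probability of reaching 70 but not 80, conditional on being operational at 60: (N(70) − N(80)) / N(60).
= (3702 − 740) / 16863 = 2962 / 16863 = 0.175651.

0.176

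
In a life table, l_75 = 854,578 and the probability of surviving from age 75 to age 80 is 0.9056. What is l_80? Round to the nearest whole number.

l_80 = l_75 × p = 854,578 × 0.9056 = 773906.

773906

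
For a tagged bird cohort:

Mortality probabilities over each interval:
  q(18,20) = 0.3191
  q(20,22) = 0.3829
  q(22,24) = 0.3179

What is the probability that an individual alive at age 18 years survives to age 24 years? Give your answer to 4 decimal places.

0.2866

Chaining the interval survival probabilities: (1 − 0.3191) × (1 − 0.3829) × (1 − 0.3179).
= 0.6809 × 0.6171 × 0.6821 = 0.286607.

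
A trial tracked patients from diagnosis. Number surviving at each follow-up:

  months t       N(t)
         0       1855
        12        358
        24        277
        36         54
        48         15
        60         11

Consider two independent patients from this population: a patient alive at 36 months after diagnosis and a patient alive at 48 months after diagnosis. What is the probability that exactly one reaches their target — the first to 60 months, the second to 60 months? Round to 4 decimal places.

0.6383

p₁ = N(60)/N(36) = 11/54 = 0.203704; p₂ = N(60)/N(48) = 11/15 = 0.733333.
P(exactly one) = p₁(1−p₂) + (1−p₁)p₂ = 0.054321 + 0.583950 = 0.638271.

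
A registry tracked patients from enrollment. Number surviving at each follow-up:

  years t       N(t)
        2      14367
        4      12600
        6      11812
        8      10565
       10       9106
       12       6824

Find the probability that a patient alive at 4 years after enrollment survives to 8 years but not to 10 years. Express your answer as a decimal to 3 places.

0.116

This is the probability of reaching 8 but not 10, conditional on being alive at 4: (N(8) − N(10)) / N(4).
= (10565 − 9106) / 12600 = 1459 / 12600 = 0.115794.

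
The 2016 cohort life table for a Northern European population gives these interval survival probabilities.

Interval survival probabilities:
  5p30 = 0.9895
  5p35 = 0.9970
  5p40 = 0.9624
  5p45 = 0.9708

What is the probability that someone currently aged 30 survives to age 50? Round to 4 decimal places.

Survival from 30 to 50 is the product of surviving each interval: 0.9895 × 0.9970 × 0.9624 × 0.9708.
= 0.921714.

0.9217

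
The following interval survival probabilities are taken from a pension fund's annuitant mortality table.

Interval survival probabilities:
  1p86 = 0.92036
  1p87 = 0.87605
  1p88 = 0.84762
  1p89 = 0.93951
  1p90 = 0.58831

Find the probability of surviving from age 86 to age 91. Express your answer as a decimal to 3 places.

Chaining the interval survival probabilities: 0.92036 × 0.87605 × 0.84762 × 0.93951 × 0.58831.
= 0.377742.

0.378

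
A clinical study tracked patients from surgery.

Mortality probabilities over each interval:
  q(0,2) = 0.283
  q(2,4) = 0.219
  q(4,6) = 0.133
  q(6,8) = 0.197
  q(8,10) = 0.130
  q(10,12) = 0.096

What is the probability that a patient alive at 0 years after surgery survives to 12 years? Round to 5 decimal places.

0.30661

Survival from 0 to 12 is the product of surviving each interval: (1 − 0.283) × (1 − 0.219) × (1 − 0.133) × (1 − 0.197) × (1 − 0.130) × (1 − 0.096).
= 0.717 × 0.781 × 0.867 × 0.803 × 0.870 × 0.904 = 0.306614.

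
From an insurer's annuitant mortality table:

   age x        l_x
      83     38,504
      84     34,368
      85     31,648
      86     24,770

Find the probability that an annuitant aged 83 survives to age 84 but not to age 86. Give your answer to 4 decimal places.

0.2493

We want 1|2q83 = (l_84 − l_86)/l_83.
This is the probability of reaching 84 but not 86, conditional on being alive at 83: (l_84 − l_86) / l_83.
= (34,368 − 24,770) / 38,504 = 9,598 / 38,504 = 0.249273.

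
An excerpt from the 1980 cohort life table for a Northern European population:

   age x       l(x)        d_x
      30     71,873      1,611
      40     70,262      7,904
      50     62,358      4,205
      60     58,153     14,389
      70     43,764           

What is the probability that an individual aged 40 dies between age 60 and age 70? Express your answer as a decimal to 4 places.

This is the probability of reaching 60 but not 70, conditional on being alive at 40: (l(60) − l(70)) / l(40).
= (58,153 − 43,764) / 70,262 = 14,389 / 70,262 = 0.204791.

0.2048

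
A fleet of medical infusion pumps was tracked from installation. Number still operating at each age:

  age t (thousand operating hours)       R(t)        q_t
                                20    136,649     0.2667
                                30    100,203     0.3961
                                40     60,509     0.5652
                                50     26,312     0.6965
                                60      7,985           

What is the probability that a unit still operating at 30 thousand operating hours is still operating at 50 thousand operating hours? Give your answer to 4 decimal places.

0.2626

The conditional survival probability is R(50)/R(30) = 26,312/100,203 = 0.262587.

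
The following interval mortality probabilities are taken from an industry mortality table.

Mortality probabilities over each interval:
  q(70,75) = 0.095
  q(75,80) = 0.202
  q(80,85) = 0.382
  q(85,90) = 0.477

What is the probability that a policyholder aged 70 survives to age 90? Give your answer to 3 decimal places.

0.233

The overall survival probability is (1 − 0.095) × (1 − 0.202) × (1 − 0.382) × (1 − 0.477).
= 0.905 × 0.798 × 0.618 × 0.523 = 0.233422.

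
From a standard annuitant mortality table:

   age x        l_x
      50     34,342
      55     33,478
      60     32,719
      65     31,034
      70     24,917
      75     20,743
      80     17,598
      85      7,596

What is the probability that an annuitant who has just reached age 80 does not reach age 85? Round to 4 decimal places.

P(die before 85 | alive at 80) = 1 − l_85/l_80 = 1 − 7,596/17,598 = (10,002)/17,598 = 0.568360.

0.5684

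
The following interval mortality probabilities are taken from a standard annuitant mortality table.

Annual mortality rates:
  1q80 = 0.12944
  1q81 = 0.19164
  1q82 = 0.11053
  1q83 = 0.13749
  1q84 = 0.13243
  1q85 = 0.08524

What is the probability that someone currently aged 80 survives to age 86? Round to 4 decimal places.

0.4285

The overall survival probability is (1 − 0.12944) × (1 − 0.19164) × (1 − 0.11053) × (1 − 0.13749) × (1 − 0.13243) × (1 − 0.08524).
= 0.87056 × 0.80836 × 0.88947 × 0.86251 × 0.86757 × 0.91476 = 0.428460.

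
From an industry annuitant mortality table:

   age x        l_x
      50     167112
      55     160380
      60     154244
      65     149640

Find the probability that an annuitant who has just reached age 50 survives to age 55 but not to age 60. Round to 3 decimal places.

0.037

We want 5|5q50 = (l_55 − l_60)/l_50.
This is the probability of reaching 55 but not 60, conditional on being alive at 50: (l_55 − l_60) / l_50.
= (160380 − 154244) / 167112 = 6136 / 167112 = 0.036718.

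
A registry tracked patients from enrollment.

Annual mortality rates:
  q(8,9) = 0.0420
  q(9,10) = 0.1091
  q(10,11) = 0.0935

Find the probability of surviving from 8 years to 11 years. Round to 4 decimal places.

Chaining the interval survival probabilities: (1 − 0.0420) × (1 − 0.1091) × (1 − 0.0935).
= 0.9580 × 0.8909 × 0.9065 = 0.773682.

0.7737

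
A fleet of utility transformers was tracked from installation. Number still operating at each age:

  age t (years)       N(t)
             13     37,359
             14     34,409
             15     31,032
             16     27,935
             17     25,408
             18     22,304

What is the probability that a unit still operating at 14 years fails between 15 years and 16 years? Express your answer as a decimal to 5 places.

0.09001

This is the probability of reaching 15 but not 16, conditional on being operational at 14: (N(15) − N(16)) / N(14).
= (31,032 − 27,935) / 34,409 = 3,097 / 34,409 = 0.090006.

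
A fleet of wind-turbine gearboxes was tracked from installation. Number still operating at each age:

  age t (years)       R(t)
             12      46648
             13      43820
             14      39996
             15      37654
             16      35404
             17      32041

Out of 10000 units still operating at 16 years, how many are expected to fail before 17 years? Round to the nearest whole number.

950

The relevant probability is 1 − 32041/35404 = 0.094989.
Expected number = 10000 × 0.094989 = 950.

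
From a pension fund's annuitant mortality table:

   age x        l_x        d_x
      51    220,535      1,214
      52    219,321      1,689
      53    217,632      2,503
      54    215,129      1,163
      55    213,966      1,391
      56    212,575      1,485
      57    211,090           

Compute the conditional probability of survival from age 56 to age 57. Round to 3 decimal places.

0.993

The conditional survival probability is l_57/l_56 = 211,090/212,575 = 0.993014.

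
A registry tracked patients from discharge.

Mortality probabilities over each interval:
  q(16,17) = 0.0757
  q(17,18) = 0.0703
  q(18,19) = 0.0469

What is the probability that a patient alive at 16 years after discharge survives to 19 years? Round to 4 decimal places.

Chaining the interval survival probabilities: (1 − 0.0757) × (1 − 0.0703) × (1 − 0.0469).
= 0.9243 × 0.9297 × 0.9531 = 0.819020.

0.8190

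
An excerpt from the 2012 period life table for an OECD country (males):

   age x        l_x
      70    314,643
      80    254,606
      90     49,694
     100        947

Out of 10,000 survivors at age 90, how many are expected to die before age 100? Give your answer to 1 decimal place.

9809.4

The relevant probability is 1 − 947/49,694 = 0.980943.
Expected number = 10,000 × 0.980943 = 9809.4.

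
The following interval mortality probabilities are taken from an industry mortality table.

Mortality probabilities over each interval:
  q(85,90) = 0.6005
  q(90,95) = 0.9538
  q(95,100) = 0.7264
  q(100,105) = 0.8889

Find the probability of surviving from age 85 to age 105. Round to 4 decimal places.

0.0006

Survival from 85 to 105 is the product of surviving each interval: (1 − 0.6005) × (1 − 0.9538) × (1 − 0.7264) × (1 − 0.8889).
= 0.3995 × 0.0462 × 0.2736 × 0.1111 = 0.000561.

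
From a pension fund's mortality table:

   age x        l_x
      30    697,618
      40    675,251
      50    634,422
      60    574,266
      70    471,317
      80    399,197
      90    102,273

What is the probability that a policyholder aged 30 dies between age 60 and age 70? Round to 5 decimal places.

We want 30|10q30 = (l_60 − l_70)/l_30.
This is the probability of reaching 60 but not 70, conditional on being alive at 30: (l_60 − l_70) / l_30.
= (574,266 − 471,317) / 697,618 = 102,949 / 697,618 = 0.147572.

0.14757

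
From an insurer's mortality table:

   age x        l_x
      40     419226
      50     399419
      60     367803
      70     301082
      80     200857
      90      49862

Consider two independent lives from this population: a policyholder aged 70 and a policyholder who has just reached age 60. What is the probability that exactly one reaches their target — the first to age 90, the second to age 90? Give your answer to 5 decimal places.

p₁ = l_90/l_70 = 49862/301082 = 0.165609; p₂ = l_90/l_60 = 49862/367803 = 0.135567.
P(exactly one) = p₁(1−p₂) + (1−p₁)p₂ = 0.143158 + 0.113116 = 0.256274.

0.25627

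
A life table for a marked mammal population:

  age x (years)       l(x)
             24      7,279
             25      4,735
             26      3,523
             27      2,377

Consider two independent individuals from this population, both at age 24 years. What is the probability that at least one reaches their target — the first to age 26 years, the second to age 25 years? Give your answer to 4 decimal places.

0.8197

p₁ = l(26)/l(24) = 3,523/7,279 = 0.483995; p₂ = l(25)/l(24) = 4,735/7,279 = 0.650501.
P(at least one) = 1 − (1−p₁)(1−p₂) = 1 − 0.516005 × 0.349499 = 0.819657.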